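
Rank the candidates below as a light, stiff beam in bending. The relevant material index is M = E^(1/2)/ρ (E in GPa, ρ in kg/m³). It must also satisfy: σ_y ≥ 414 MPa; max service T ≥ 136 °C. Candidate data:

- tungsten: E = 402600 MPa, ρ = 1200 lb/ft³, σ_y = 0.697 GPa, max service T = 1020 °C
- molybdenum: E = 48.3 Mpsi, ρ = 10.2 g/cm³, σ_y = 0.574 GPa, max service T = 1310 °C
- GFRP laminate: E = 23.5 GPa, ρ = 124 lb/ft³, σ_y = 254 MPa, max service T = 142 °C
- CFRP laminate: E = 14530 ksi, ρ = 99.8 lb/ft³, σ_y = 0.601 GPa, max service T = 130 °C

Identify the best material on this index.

Screen on constraints: σ_y ≥ 414 MPa; max service T ≥ 136 °C. Survivors: tungsten, molybdenum.
Convert each candidate to consistent units, then evaluate M:
  tungsten: E = 402.6 GPa, ρ = 19220 kg/m³
  molybdenum: E = 333.0 GPa, ρ = 10200 kg/m³
  molybdenum: M = 1.79×10⁻³
  tungsten: M = 1.04×10⁻³
Highest index: molybdenum.

molybdenum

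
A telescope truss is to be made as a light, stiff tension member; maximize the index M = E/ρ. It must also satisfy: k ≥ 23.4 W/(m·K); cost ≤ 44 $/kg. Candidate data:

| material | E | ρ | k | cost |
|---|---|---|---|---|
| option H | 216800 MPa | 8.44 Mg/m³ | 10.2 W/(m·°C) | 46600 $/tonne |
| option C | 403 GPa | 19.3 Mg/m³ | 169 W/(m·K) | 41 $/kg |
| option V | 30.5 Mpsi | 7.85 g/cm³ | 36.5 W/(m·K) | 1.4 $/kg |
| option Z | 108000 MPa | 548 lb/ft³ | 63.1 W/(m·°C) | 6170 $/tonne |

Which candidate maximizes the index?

option V

Screen on constraints: k ≥ 23.4 W/(m·K); cost ≤ 44 $/kg. Survivors: option C, option V, option Z.
Normalizing units and computing the index:
  option C: E = 403.0 GPa, ρ = 19300 kg/m³
  option V: E = 210.3 GPa, ρ = 7850 kg/m³
  option Z: E = 108.0 GPa, ρ = 8778 kg/m³
  option V: M = 26.8 MN·m/kg
  option C: M = 20.9 MN·m/kg
  option Z: M = 12.3 MN·m/kg
The maximum is for option V.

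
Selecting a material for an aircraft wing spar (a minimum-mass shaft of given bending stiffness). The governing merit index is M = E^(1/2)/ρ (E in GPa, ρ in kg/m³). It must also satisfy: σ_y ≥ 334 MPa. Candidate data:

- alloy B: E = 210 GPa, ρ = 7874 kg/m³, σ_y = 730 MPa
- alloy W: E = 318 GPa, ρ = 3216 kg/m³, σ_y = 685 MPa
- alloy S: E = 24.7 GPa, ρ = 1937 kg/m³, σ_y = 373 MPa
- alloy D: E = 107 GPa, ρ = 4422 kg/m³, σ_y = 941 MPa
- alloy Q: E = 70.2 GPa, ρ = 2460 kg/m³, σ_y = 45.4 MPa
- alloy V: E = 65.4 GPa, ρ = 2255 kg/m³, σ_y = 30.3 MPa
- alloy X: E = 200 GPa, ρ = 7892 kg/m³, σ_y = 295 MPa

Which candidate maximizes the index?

alloy W

Screen on constraints: σ_y ≥ 334 MPa. Survivors: alloy B, alloy W, alloy S, alloy D.
Evaluate M for each candidate:
  alloy W: M = 5.54×10⁻³
  alloy S: M = 2.57×10⁻³
  alloy D: M = 2.34×10⁻³
  alloy B: M = 1.84×10⁻³
Alloy W ranks first.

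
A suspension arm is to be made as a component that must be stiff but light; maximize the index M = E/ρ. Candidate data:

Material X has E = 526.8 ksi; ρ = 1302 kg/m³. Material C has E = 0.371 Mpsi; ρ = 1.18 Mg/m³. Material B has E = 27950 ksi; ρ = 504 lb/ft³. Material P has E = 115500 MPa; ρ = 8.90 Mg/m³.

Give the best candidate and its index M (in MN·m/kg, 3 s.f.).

Convert each candidate to consistent units, then evaluate M:
  material X: E = 3.632 GPa, ρ = 1302 kg/m³
  material C: E = 2.558 GPa, ρ = 1180 kg/m³
  material B: E = 192.7 GPa, ρ = 8073 kg/m³
  material P: E = 115.5 GPa, ρ = 8900 kg/m³
  material B: M = 23.9 MN·m/kg
  material P: M = 13.0 MN·m/kg
  material X: M = 2.79 MN·m/kg
  material C: M = 2.17 MN·m/kg
The maximum is for material B.

material B, M = 23.9 MN·m/kg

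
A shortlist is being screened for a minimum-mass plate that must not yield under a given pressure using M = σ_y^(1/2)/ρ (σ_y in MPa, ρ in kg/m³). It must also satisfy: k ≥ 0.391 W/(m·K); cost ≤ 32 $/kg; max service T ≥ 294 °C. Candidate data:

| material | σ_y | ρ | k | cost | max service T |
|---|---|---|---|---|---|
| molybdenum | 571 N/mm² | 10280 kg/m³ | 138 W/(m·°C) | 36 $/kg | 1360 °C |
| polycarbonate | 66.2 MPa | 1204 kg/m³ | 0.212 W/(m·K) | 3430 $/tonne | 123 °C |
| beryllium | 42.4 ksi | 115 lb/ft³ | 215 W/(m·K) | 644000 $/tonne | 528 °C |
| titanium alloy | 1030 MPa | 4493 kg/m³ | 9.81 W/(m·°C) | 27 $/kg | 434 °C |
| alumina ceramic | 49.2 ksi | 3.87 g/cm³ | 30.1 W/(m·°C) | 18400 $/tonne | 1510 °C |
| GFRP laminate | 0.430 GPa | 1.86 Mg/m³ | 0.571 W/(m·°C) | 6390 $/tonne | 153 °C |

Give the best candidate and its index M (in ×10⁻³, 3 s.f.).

titanium alloy, M = 7.14×10⁻³

Screen on constraints: k ≥ 0.391 W/(m·K); cost ≤ 32 $/kg; max service T ≥ 294 °C. Survivors: titanium alloy, alumina ceramic.
After converting to SI:
  titanium alloy: σ_y = 1030 MPa, ρ = 4493 kg/m³
  alumina ceramic: σ_y = 339.2 MPa, ρ = 3870 kg/m³
  titanium alloy: M = 7.14×10⁻³
  alumina ceramic: M = 4.76×10⁻³
Highest index: titanium alloy.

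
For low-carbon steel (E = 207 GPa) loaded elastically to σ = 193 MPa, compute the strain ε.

ε = σ/E = 193 / 207000 = 9.32×10⁻⁴.

9.32×10⁻⁴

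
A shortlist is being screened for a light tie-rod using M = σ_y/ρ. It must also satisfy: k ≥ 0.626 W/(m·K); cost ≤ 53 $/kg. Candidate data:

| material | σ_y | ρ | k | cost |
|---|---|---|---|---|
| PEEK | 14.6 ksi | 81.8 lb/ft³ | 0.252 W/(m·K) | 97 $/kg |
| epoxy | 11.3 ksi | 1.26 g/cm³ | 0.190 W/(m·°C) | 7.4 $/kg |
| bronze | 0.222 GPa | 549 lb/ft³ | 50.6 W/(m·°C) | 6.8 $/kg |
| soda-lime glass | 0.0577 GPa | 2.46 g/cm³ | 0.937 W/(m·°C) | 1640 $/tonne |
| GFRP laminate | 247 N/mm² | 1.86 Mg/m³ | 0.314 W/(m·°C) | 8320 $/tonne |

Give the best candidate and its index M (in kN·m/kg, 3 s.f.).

Screen on constraints: k ≥ 0.626 W/(m·K); cost ≤ 53 $/kg. Survivors: bronze, soda-lime glass.
After converting to SI:
  bronze: σ_y = 222.0 MPa, ρ = 8794 kg/m³
  soda-lime glass: σ_y = 57.70 MPa, ρ = 2460 kg/m³
  bronze: M = 25.2 kN·m/kg
  soda-lime glass: M = 23.5 kN·m/kg
Highest index: bronze.

bronze, M = 25.2 kN·m/kg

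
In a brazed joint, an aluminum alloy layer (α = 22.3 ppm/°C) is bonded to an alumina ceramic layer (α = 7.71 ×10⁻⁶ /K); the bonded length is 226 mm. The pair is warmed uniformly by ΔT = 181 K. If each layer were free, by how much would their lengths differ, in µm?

597 µm

Δα = |22.3 − 7.71|×10⁻⁶/K = 14.6×10⁻⁶/K.
ΔL_mismatch = Δα·L·ΔT = 14.6×10⁻⁶ × 226.0 mm × 181.0 K = 597 µm.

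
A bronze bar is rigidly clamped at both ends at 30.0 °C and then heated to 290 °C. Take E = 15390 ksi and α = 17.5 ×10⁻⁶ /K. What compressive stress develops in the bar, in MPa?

E = 15390 ksi = 106.1 GPa.
ΔT = 260.0 K. Constrained thermal stress σ = E·α·ΔT = 106.1×10³ MPa × 17.5×10⁻⁶ × 260.0 = 483 MPa (compressive).

483 MPa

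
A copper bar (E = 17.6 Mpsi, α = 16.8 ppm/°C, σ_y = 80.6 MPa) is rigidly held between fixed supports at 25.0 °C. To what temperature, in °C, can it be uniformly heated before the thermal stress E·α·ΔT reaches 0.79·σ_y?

E = 17.6 Mpsi = 121.3 GPa.
E·α·ΔT = 63.67 MPa ⇒ ΔT = 63.67 / (121.3×10³ × 16.8×10⁻⁶) = 31.23 K.
T = 25.0 + 31.23 = 56.23 °C.

56.2 °C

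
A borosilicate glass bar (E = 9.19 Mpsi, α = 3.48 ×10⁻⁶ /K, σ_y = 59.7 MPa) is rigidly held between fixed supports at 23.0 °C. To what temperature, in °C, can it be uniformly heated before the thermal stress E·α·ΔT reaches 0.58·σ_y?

180 °C

E = 9.19 Mpsi = 63.36 GPa.
E·α·ΔT = 34.63 MPa ⇒ ΔT = 34.63 / (63.36×10³ × 3.48×10⁻⁶) = 157.0 K.
T = 23.0 + 157.0 = 180.0 °C.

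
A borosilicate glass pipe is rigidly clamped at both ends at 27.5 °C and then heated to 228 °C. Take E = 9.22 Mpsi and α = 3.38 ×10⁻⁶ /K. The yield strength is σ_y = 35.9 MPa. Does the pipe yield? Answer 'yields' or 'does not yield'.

E = 9.22 Mpsi = 63.57 GPa.
ΔT = 200.5 K. Constrained thermal stress σ = E·α·ΔT = 63.57×10³ MPa × 3.38×10⁻⁶ × 200.5 = 43.1 MPa (compressive).
Compare to σ_y = 35.9 MPa: σ ≥ σ_y, so it yields.

yields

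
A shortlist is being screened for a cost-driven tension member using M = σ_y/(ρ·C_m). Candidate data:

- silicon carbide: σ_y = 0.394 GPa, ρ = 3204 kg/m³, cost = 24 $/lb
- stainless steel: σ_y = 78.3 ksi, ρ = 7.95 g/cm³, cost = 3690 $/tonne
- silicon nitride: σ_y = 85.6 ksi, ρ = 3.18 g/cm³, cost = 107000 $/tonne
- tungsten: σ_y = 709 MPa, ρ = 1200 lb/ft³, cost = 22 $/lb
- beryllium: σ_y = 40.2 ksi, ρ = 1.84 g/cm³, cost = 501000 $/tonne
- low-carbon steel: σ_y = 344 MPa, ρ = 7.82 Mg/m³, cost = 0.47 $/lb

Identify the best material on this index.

In SI units:
  silicon carbide: σ_y = 394.0 MPa, ρ = 3204 kg/m³, cost = 52.91 $/kg
  stainless steel: σ_y = 539.9 MPa, ρ = 7950 kg/m³, cost = 3.690 $/kg
  silicon nitride: σ_y = 590.2 MPa, ρ = 3180 kg/m³, cost = 107.0 $/kg
  tungsten: σ_y = 709.0 MPa, ρ = 19220 kg/m³, cost = 48.50 $/kg
  beryllium: σ_y = 277.2 MPa, ρ = 1840 kg/m³, cost = 501.0 $/kg
  low-carbon steel: σ_y = 344.0 MPa, ρ = 7820 kg/m³, cost = 1.036 $/kg
  low-carbon steel: M = 42.5 kN·m per $
  stainless steel: M = 18.4 kN·m per $
  silicon carbide: M = 2.32 kN·m per $
  silicon nitride: M = 1.73 kN·m per $
  tungsten: M = 0.760 kN·m per $
  beryllium: M = 0.301 kN·m per $
Low-carbon steel ranks first.

low-carbon steel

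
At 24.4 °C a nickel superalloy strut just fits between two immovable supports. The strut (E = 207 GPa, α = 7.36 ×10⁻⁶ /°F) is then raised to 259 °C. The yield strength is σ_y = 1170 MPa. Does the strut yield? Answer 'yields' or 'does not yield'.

α = 7.36×10⁻⁶/°F × 9/5 = 13.2×10⁻⁶/K.
ΔT = 234.6 K. Constrained thermal stress σ = E·α·ΔT = 207.0×10³ MPa × 13.2×10⁻⁶ × 234.6 = 643 MPa (compressive).
Compare to σ_y = 1170 MPa: σ < σ_y, so it does not yield.

does not yield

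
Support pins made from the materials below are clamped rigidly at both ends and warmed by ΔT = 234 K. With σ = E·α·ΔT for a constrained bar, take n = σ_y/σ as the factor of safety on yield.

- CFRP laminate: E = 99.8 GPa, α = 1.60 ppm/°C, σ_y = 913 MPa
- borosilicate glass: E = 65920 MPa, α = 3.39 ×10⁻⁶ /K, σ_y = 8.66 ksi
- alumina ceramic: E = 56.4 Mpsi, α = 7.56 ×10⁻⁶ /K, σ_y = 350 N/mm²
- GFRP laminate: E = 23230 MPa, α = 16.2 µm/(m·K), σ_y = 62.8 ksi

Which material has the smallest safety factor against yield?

alumina ceramic

With everything in SI (GPa, ×10⁻⁶/K, MPa):
  CFRP laminate: E = 99.80, α = 1.60, σ_y = 913.0 → σ = 37.4 MPa, n = 24.4
  borosilicate glass: E = 65.92, α = 3.39, σ_y = 59.71 → σ = 52.3 MPa, n = 1.14
  alumina ceramic: E = 388.9, α = 7.56, σ_y = 350.0 → σ = 688 MPa, n = 0.509
  GFRP laminate: E = 23.23, α = 16.2, σ_y = 433.0 → σ = 88.1 MPa, n = 4.92
Alumina ceramic has the lowest safety factor, n = 0.509.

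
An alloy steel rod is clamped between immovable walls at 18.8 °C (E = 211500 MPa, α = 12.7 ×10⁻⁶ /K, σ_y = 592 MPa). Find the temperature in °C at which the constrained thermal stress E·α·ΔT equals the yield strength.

239 °C

E = 211500 MPa = 211.5 GPa.
E·α·ΔT = 592.0 MPa ⇒ ΔT = 592.0 / (211.5×10³ × 12.7×10⁻⁶) = 220.4 K.
T = 18.8 + 220.4 = 239.2 °C.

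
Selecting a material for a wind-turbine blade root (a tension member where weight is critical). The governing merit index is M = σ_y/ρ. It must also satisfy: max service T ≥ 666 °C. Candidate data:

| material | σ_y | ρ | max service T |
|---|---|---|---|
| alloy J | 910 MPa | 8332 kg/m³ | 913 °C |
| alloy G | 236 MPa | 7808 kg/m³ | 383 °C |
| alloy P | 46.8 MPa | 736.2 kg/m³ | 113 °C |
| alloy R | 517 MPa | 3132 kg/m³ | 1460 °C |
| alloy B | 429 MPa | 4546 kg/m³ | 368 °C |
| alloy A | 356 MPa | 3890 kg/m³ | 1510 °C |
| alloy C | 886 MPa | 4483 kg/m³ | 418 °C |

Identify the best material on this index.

Screen on constraints: max service T ≥ 666 °C. Survivors: alloy J, alloy R, alloy A.
Per-candidate index values:
  alloy R: M = 165 kN·m/kg
  alloy J: M = 109 kN·m/kg
  alloy A: M = 91.5 kN·m/kg
Alloy R has the largest M.

alloy R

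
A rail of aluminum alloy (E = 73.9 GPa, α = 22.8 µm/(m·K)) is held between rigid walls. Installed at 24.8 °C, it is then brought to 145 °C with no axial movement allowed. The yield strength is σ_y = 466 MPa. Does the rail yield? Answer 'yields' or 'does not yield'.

ΔT = 120.2 K. Constrained thermal stress σ = E·α·ΔT = 73.90×10³ MPa × 22.8×10⁻⁶ × 120.2 = 203 MPa (compressive).
Compare to σ_y = 466 MPa: σ < σ_y, so it does not yield.

does not yield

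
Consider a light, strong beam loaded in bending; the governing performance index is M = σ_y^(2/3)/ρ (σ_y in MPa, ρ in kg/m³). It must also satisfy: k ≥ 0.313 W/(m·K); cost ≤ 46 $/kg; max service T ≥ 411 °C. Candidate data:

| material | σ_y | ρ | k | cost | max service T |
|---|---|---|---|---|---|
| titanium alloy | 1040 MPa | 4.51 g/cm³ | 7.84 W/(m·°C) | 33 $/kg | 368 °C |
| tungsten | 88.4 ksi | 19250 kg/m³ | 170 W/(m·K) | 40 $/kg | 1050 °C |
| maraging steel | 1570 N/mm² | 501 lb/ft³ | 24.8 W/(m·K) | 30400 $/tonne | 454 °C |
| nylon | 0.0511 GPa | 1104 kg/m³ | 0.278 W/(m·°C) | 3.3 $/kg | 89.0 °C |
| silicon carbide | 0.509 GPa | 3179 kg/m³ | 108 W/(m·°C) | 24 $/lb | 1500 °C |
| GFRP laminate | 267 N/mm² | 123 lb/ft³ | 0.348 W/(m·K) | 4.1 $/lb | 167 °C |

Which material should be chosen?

maraging steel

Screen on constraints: k ≥ 0.313 W/(m·K); cost ≤ 46 $/kg; max service T ≥ 411 °C. Survivors: tungsten, maraging steel.
Putting every candidate on a common basis:
  tungsten: σ_y = 609.5 MPa, ρ = 19250 kg/m³
  maraging steel: σ_y = 1570 MPa, ρ = 8025 kg/m³
  maraging steel: M = 16.8×10⁻³
  tungsten: M = 3.73×10⁻³
Highest index: maraging steel.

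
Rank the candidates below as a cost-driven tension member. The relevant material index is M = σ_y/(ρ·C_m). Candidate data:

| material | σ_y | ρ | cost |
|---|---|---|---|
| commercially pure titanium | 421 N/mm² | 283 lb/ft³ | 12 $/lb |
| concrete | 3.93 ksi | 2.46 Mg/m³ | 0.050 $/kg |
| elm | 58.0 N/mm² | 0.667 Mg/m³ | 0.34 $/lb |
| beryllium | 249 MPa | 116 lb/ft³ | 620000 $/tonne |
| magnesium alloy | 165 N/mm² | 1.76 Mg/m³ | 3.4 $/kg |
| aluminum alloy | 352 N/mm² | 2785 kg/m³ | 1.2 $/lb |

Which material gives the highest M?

concrete

In SI units:
  commercially pure titanium: σ_y = 421.0 MPa, ρ = 4533 kg/m³, cost = 26.46 $/kg
  concrete: σ_y = 27.10 MPa, ρ = 2460 kg/m³, cost = 0.05000 $/kg
  elm: σ_y = 58.00 MPa, ρ = 667.0 kg/m³, cost = 0.7496 $/kg
  beryllium: σ_y = 249.0 MPa, ρ = 1858 kg/m³, cost = 620.0 $/kg
  magnesium alloy: σ_y = 165.0 MPa, ρ = 1760 kg/m³, cost = 3.400 $/kg
  aluminum alloy: σ_y = 352.0 MPa, ρ = 2785 kg/m³, cost = 2.646 $/kg
  concrete: M = 220 kN·m per $
  elm: M = 116 kN·m per $
  aluminum alloy: M = 47.8 kN·m per $
  magnesium alloy: M = 27.6 kN·m per $
  commercially pure titanium: M = 3.51 kN·m per $
  beryllium: M = 0.216 kN·m per $
Concrete has the largest M.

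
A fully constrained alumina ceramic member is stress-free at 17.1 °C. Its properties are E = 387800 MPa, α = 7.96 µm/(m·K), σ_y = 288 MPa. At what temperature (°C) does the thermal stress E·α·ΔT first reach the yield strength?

E = 387800 MPa = 387.8 GPa.
E·α·ΔT = 288.0 MPa ⇒ ΔT = 288.0 / (387.8×10³ × 7.96×10⁻⁶) = 93.30 K.
T = 17.1 + 93.30 = 110.4 °C.

110 °C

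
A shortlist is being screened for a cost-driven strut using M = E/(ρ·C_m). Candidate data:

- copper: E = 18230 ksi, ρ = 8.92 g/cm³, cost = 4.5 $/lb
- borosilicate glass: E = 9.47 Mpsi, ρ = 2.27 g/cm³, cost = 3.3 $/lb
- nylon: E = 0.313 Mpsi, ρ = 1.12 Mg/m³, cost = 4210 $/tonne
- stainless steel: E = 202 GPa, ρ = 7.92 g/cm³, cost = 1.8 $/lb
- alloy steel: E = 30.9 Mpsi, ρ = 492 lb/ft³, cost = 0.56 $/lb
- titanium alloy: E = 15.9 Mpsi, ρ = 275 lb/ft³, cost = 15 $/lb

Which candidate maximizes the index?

alloy steel

Putting every candidate on a common basis:
  copper: E = 125.7 GPa, ρ = 8920 kg/m³, cost = 9.921 $/kg
  borosilicate glass: E = 65.29 GPa, ρ = 2270 kg/m³, cost = 7.275 $/kg
  nylon: E = 2.158 GPa, ρ = 1120 kg/m³, cost = 4.210 $/kg
  stainless steel: E = 202.0 GPa, ρ = 7920 kg/m³, cost = 3.968 $/kg
  alloy steel: E = 213.0 GPa, ρ = 7881 kg/m³, cost = 1.235 $/kg
  titanium alloy: E = 109.6 GPa, ρ = 4405 kg/m³, cost = 33.07 $/kg
  alloy steel: M = 21.9 MN·m per $
  stainless steel: M = 6.43 MN·m per $
  borosilicate glass: M = 3.95 MN·m per $
  copper: M = 1.42 MN·m per $
  titanium alloy: M = 0.753 MN·m per $
  nylon: M = 0.458 MN·m per $
Alloy steel has the largest M.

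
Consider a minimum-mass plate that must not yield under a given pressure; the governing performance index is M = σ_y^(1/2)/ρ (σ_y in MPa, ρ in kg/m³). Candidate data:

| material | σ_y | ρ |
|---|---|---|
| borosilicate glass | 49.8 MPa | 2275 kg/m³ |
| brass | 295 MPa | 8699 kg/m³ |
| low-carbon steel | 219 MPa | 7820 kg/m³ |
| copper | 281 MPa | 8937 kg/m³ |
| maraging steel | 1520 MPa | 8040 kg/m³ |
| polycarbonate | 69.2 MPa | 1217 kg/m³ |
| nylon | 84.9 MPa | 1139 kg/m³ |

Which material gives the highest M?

Per-candidate index values:
  nylon: M = 8.09×10⁻³
  polycarbonate: M = 6.84×10⁻³
  maraging steel: M = 4.85×10⁻³
  borosilicate glass: M = 3.10×10⁻³
  brass: M = 1.97×10⁻³
  low-carbon steel: M = 1.89×10⁻³
  copper: M = 1.88×10⁻³
Nylon has the largest M.

nylon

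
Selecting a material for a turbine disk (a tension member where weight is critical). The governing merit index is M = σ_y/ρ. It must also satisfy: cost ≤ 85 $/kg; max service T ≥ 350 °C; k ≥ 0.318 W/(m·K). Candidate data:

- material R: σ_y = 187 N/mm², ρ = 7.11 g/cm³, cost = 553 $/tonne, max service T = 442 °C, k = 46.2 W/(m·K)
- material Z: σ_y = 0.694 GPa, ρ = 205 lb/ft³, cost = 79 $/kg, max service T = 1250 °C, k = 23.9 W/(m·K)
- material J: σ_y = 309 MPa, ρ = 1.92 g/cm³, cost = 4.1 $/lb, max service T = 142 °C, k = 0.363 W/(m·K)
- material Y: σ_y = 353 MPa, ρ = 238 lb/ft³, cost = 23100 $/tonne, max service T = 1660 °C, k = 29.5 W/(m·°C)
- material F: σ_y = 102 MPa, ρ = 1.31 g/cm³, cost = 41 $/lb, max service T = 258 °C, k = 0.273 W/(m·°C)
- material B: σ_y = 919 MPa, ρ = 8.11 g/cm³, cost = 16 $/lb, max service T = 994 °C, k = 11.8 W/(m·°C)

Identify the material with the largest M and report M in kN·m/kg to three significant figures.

Screen on constraints: cost ≤ 85 $/kg; max service T ≥ 350 °C; k ≥ 0.318 W/(m·K). Survivors: material R, material Z, material Y, material B.
In SI units:
  material R: σ_y = 187.0 MPa, ρ = 7110 kg/m³
  material Z: σ_y = 694.0 MPa, ρ = 3284 kg/m³
  material Y: σ_y = 353.0 MPa, ρ = 3812 kg/m³
  material B: σ_y = 919.0 MPa, ρ = 8110 kg/m³
  material Z: M = 211 kN·m/kg
  material B: M = 113 kN·m/kg
  material Y: M = 92.6 kN·m/kg
  material R: M = 26.3 kN·m/kg
The maximum is for material Z.

material Z, M = 211 kN·m/kg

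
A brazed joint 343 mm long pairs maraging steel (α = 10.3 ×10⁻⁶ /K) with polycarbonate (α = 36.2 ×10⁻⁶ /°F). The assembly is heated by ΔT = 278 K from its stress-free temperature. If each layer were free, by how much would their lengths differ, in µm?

5230 µm

polycarbonate: α = 36.2×10⁻⁶/°F × 9/5 = 65.2×10⁻⁶/K.
Δα = |10.3 − 65.2|×10⁻⁶/K = 54.9×10⁻⁶/K.
ΔL_mismatch = Δα·L·ΔT = 54.9×10⁻⁶ × 343.0 mm × 278.0 K = 5230 µm.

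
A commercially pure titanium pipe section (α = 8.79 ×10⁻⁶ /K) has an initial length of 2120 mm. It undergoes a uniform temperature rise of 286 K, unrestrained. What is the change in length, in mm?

ΔL = α·L₀·ΔT = 8.79×10⁻⁶ × 2120 mm × 286.0 K = 5.33 mm.

5.33 mm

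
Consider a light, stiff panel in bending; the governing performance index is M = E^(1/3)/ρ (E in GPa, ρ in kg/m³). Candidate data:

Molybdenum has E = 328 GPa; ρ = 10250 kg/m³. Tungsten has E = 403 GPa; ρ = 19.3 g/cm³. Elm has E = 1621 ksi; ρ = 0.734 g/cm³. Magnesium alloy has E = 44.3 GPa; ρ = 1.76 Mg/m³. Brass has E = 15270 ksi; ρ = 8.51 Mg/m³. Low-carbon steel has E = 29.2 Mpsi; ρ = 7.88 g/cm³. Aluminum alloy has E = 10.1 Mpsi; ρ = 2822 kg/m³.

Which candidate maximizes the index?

elm

Putting every candidate on a common basis:
  molybdenum: E = 328.0 GPa, ρ = 10250 kg/m³
  tungsten: E = 403.0 GPa, ρ = 19300 kg/m³
  elm: E = 11.18 GPa, ρ = 734.0 kg/m³
  magnesium alloy: E = 44.30 GPa, ρ = 1760 kg/m³
  brass: E = 105.3 GPa, ρ = 8510 kg/m³
  low-carbon steel: E = 201.3 GPa, ρ = 7880 kg/m³
  aluminum alloy: E = 69.64 GPa, ρ = 2822 kg/m³
  elm: M = 3.05×10⁻³
  magnesium alloy: M = 2.01×10⁻³
  aluminum alloy: M = 1.46×10⁻³
  low-carbon steel: M = 0.744×10⁻³
  molybdenum: M = 0.673×10⁻³
  brass: M = 0.555×10⁻³
  tungsten: M = 0.383×10⁻³
Elm ranks first.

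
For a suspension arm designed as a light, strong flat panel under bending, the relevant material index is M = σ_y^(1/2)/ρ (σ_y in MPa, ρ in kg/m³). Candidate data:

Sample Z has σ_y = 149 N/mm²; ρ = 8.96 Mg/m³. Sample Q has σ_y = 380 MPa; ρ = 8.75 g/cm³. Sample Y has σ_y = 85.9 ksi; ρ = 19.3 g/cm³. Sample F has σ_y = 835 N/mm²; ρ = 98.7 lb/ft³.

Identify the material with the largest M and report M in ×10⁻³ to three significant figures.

Normalizing units and computing the index:
  sample Z: σ_y = 149.0 MPa, ρ = 8960 kg/m³
  sample Q: σ_y = 380.0 MPa, ρ = 8750 kg/m³
  sample Y: σ_y = 592.3 MPa, ρ = 19300 kg/m³
  sample F: σ_y = 835.0 MPa, ρ = 1581 kg/m³
  sample F: M = 18.3×10⁻³
  sample Q: M = 2.23×10⁻³
  sample Z: M = 1.36×10⁻³
  sample Y: M = 1.26×10⁻³
The maximum is for sample F.

sample F, M = 18.3×10⁻³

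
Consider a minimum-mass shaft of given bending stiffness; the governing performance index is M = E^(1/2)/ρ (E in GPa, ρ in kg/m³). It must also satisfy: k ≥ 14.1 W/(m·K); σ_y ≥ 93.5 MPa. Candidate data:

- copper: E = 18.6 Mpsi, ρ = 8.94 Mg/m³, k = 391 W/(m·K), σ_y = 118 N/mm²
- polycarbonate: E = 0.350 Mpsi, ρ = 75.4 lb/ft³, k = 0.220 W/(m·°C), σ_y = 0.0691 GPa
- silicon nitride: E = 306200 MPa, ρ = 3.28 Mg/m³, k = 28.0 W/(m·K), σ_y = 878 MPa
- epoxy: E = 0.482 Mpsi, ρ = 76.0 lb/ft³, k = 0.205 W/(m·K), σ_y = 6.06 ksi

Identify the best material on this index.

Screen on constraints: k ≥ 14.1 W/(m·K); σ_y ≥ 93.5 MPa. Survivors: copper, silicon nitride.
Normalizing units and computing the index:
  copper: E = 128.2 GPa, ρ = 8940 kg/m³
  silicon nitride: E = 306.2 GPa, ρ = 3280 kg/m³
  silicon nitride: M = 5.33×10⁻³
  copper: M = 1.27×10⁻³
Silicon nitride ranks first.

silicon nitride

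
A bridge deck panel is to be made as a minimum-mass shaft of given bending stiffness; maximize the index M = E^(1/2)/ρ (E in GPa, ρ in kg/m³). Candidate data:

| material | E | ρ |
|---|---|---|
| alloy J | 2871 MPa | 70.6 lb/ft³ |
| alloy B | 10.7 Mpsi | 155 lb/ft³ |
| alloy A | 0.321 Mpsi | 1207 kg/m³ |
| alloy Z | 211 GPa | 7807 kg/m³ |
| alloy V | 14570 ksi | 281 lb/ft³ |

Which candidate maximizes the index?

alloy B

In SI units:
  alloy J: E = 2.871 GPa, ρ = 1131 kg/m³
  alloy B: E = 73.77 GPa, ρ = 2483 kg/m³
  alloy A: E = 2.213 GPa, ρ = 1207 kg/m³
  alloy Z: E = 211.0 GPa, ρ = 7807 kg/m³
  alloy V: E = 100.5 GPa, ρ = 4501 kg/m³
  alloy B: M = 3.46×10⁻³
  alloy V: M = 2.23×10⁻³
  alloy Z: M = 1.86×10⁻³
  alloy J: M = 1.50×10⁻³
  alloy A: M = 1.23×10⁻³
Alloy B ranks first.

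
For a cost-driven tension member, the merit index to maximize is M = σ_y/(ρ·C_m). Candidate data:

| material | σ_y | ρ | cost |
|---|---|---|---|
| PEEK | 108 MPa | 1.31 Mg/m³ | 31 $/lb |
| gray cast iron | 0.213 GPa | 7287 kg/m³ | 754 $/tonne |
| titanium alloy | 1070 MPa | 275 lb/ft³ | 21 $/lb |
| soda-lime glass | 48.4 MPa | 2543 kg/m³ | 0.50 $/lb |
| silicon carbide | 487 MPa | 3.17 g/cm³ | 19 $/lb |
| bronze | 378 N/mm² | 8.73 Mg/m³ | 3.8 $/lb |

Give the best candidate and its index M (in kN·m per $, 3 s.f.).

gray cast iron, M = 38.8 kN·m per $

In SI units:
  PEEK: σ_y = 108.0 MPa, ρ = 1310 kg/m³, cost = 68.34 $/kg
  gray cast iron: σ_y = 213.0 MPa, ρ = 7287 kg/m³, cost = 0.7540 $/kg
  titanium alloy: σ_y = 1070 MPa, ρ = 4405 kg/m³, cost = 46.30 $/kg
  soda-lime glass: σ_y = 48.40 MPa, ρ = 2543 kg/m³, cost = 1.102 $/kg
  silicon carbide: σ_y = 487.0 MPa, ρ = 3170 kg/m³, cost = 41.89 $/kg
  bronze: σ_y = 378.0 MPa, ρ = 8730 kg/m³, cost = 8.377 $/kg
  gray cast iron: M = 38.8 kN·m per $
  soda-lime glass: M = 17.3 kN·m per $
  titanium alloy: M = 5.25 kN·m per $
  bronze: M = 5.17 kN·m per $
  silicon carbide: M = 3.67 kN·m per $
  PEEK: M = 1.21 kN·m per $
Gray cast iron ranks first.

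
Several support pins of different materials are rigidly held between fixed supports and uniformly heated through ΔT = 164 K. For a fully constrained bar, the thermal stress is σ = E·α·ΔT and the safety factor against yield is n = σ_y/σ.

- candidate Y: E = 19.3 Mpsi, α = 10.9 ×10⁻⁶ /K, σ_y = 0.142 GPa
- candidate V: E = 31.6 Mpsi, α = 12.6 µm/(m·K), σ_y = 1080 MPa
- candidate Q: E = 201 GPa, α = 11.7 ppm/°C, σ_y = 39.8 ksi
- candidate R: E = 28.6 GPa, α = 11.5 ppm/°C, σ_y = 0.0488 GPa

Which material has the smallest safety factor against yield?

With everything in SI (GPa, ×10⁻⁶/K, MPa):
  candidate Y: E = 133.1, α = 10.9, σ_y = 142.0 → σ = 238 MPa, n = 0.597
  candidate V: E = 217.9, α = 12.6, σ_y = 1080 → σ = 450 MPa, n = 2.40
  candidate Q: E = 201.0, α = 11.7, σ_y = 274.4 → σ = 386 MPa, n = 0.712
  candidate R: E = 28.60, α = 11.5, σ_y = 48.80 → σ = 53.9 MPa, n = 0.905
Candidate Y has the lowest safety factor, n = 0.597.

candidate Y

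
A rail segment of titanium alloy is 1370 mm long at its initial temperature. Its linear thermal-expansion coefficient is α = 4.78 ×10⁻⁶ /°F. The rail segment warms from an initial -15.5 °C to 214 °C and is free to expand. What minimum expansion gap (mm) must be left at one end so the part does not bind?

2.71 mm

Convert α: 4.78×10⁻⁶/°F × (9/5) = 8.60×10⁻⁶/K.
ΔT = 214 − (-15.5) = 229.5 K.
ΔL = α·L₀·ΔT = 8.60×10⁻⁶ × 1370 mm × 229.5 K = 2.71 mm.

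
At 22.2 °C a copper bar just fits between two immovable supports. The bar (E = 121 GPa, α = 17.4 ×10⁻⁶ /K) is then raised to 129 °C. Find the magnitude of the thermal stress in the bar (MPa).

ΔT = 106.8 K. Constrained thermal stress σ = E·α·ΔT = 121.0×10³ MPa × 17.4×10⁻⁶ × 106.8 = 225 MPa (compressive).

225 MPa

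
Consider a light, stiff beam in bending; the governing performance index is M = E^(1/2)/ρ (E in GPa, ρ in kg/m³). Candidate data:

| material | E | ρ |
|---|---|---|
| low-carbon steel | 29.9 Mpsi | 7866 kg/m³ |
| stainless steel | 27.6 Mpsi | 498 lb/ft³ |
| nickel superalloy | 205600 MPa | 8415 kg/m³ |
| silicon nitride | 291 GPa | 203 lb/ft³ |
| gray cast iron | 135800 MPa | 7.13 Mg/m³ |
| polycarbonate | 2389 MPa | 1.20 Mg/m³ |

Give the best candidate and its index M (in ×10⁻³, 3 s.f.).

silicon nitride, M = 5.25×10⁻³

Normalizing units and computing the index:
  low-carbon steel: E = 206.2 GPa, ρ = 7866 kg/m³
  stainless steel: E = 190.3 GPa, ρ = 7977 kg/m³
  nickel superalloy: E = 205.6 GPa, ρ = 8415 kg/m³
  silicon nitride: E = 291.0 GPa, ρ = 3252 kg/m³
  gray cast iron: E = 135.8 GPa, ρ = 7130 kg/m³
  polycarbonate: E = 2.389 GPa, ρ = 1200 kg/m³
  silicon nitride: M = 5.25×10⁻³
  low-carbon steel: M = 1.83×10⁻³
  stainless steel: M = 1.73×10⁻³
  nickel superalloy: M = 1.70×10⁻³
  gray cast iron: M = 1.63×10⁻³
  polycarbonate: M = 1.29×10⁻³
Silicon nitride ranks first.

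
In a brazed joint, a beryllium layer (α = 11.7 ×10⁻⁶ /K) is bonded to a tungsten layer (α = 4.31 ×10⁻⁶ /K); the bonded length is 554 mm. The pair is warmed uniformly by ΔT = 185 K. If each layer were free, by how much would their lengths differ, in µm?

Δα = |11.7 − 4.31|×10⁻⁶/K = 7.39×10⁻⁶/K.
ΔL_mismatch = Δα·L·ΔT = 7.39×10⁻⁶ × 554.0 mm × 185.0 K = 757 µm.

757 µm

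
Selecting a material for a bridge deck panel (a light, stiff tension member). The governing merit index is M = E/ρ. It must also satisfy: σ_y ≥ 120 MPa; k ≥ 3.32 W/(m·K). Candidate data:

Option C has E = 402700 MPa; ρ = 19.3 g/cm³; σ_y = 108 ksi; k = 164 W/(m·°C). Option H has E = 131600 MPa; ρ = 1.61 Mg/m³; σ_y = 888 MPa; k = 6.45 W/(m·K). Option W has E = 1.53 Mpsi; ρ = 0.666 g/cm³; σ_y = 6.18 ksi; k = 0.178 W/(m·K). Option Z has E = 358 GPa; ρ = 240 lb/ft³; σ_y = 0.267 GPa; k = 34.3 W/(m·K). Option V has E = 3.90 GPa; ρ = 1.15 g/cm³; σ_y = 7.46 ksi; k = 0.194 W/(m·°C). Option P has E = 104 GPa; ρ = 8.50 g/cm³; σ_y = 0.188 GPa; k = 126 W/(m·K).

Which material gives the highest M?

Screen on constraints: σ_y ≥ 120 MPa; k ≥ 3.32 W/(m·K). Survivors: option C, option H, option Z, option P.
In SI units:
  option C: E = 402.7 GPa, ρ = 19300 kg/m³
  option H: E = 131.6 GPa, ρ = 1610 kg/m³
  option Z: E = 358.0 GPa, ρ = 3844 kg/m³
  option P: E = 104.0 GPa, ρ = 8500 kg/m³
  option Z: M = 93.1 MN·m/kg
  option H: M = 81.7 MN·m/kg
  option C: M = 20.9 MN·m/kg
  option P: M = 12.2 MN·m/kg
Highest index: option Z.

option Z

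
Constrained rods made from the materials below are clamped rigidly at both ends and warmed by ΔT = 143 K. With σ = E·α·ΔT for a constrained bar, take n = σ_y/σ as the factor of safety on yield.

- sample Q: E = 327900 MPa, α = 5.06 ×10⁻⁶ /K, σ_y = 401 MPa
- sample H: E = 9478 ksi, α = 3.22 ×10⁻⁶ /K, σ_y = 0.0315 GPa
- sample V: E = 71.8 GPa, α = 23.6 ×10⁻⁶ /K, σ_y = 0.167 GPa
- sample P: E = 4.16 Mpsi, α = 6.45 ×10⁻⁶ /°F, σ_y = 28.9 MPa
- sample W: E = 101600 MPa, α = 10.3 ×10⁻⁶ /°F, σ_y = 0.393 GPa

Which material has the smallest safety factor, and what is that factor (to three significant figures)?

With everything in SI (GPa, ×10⁻⁶/K, MPa):
  sample Q: E = 327.9, α = 5.06, σ_y = 401.0 → σ = 237 MPa, n = 1.69
  sample H: E = 65.35, α = 3.22, σ_y = 31.50 → σ = 30.1 MPa, n = 1.05
  sample V: E = 71.80, α = 23.6, σ_y = 167.0 → σ = 242 MPa, n = 0.689
  sample P: E = 28.68, α = 11.6, σ_y = 28.90 → σ = 47.6 MPa, n = 0.607
  sample W: E = 101.6, α = 18.5, σ_y = 393.0 → σ = 269 MPa, n = 1.46
Sample P has the lowest safety factor, n = 0.607.

sample P, n = 0.607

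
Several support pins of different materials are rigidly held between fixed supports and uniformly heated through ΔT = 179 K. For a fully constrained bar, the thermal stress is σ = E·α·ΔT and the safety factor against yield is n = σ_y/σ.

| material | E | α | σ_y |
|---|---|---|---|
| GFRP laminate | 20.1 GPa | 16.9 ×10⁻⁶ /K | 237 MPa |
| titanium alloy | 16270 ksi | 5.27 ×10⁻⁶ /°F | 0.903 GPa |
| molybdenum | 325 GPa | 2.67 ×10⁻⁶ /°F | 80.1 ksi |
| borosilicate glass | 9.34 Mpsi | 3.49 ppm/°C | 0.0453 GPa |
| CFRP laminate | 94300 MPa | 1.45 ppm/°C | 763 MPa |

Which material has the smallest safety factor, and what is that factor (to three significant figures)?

With everything in SI (GPa, ×10⁻⁶/K, MPa):
  GFRP laminate: E = 20.10, α = 16.9, σ_y = 237.0 → σ = 60.8 MPa, n = 3.90
  titanium alloy: E = 112.2, α = 9.49, σ_y = 903.0 → σ = 190 MPa, n = 4.74
  molybdenum: E = 325.0, α = 4.81, σ_y = 552.3 → σ = 280 MPa, n = 1.98
  borosilicate glass: E = 64.40, α = 3.49, σ_y = 45.30 → σ = 40.2 MPa, n = 1.13
  CFRP laminate: E = 94.30, α = 1.45, σ_y = 763.0 → σ = 24.5 MPa, n = 31.2
Smallest n: borosilicate glass with n = 1.13.

borosilicate glass, n = 1.13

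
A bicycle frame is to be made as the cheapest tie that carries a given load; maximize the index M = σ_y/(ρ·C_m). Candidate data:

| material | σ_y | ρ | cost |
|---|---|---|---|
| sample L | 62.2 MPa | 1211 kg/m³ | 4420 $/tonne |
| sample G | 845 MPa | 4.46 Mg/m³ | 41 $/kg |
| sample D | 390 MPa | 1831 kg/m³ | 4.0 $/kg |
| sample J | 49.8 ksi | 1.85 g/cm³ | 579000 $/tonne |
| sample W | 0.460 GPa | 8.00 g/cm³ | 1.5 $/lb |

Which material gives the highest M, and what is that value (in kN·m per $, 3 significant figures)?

After converting to SI:
  sample L: σ_y = 62.20 MPa, ρ = 1211 kg/m³, cost = 4.420 $/kg
  sample G: σ_y = 845.0 MPa, ρ = 4460 kg/m³, cost = 41.00 $/kg
  sample D: σ_y = 390.0 MPa, ρ = 1831 kg/m³, cost = 4.000 $/kg
  sample J: σ_y = 343.4 MPa, ρ = 1850 kg/m³, cost = 579.0 $/kg
  sample W: σ_y = 460.0 MPa, ρ = 8000 kg/m³, cost = 3.307 $/kg
  sample D: M = 53.2 kN·m per $
  sample W: M = 17.4 kN·m per $
  sample L: M = 11.6 kN·m per $
  sample G: M = 4.62 kN·m per $
  sample J: M = 0.321 kN·m per $
Sample D ranks first.

sample D, M = 53.2 kN·m per $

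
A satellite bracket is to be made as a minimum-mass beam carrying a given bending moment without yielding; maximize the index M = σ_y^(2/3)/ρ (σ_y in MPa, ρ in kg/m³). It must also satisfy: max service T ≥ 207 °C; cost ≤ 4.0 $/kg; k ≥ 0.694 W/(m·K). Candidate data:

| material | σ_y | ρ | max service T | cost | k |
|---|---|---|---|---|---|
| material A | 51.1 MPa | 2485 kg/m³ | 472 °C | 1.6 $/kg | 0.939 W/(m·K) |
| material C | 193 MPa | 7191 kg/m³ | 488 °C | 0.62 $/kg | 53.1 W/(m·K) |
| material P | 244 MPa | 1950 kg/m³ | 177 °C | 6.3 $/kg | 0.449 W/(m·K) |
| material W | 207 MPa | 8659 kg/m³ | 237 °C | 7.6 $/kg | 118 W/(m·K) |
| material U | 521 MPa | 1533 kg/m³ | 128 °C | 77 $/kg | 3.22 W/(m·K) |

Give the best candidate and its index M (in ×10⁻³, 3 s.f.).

material A, M = 5.54×10⁻³

Screen on constraints: max service T ≥ 207 °C; cost ≤ 4.0 $/kg; k ≥ 0.694 W/(m·K). Survivors: material A, material C.
Per-candidate index values:
  material A: M = 5.54×10⁻³
  material C: M = 4.64×10⁻³
Material A ranks first.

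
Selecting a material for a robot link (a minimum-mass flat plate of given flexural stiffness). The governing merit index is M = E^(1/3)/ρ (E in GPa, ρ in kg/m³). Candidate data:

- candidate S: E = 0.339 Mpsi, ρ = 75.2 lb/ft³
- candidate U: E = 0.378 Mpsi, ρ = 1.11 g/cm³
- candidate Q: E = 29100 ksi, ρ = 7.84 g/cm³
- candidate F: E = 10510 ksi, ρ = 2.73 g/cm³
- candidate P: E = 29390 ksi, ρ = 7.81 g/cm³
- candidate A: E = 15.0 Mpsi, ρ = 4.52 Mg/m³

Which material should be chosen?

Normalizing units and computing the index:
  candidate S: E = 2.337 GPa, ρ = 1205 kg/m³
  candidate U: E = 2.606 GPa, ρ = 1110 kg/m³
  candidate Q: E = 200.6 GPa, ρ = 7840 kg/m³
  candidate F: E = 72.46 GPa, ρ = 2730 kg/m³
  candidate P: E = 202.6 GPa, ρ = 7810 kg/m³
  candidate A: E = 103.4 GPa, ρ = 4520 kg/m³
  candidate F: M = 1.53×10⁻³
  candidate U: M = 1.24×10⁻³
  candidate S: M = 1.10×10⁻³
  candidate A: M = 1.04×10⁻³
  candidate P: M = 0.752×10⁻³
  candidate Q: M = 0.747×10⁻³
Highest index: candidate F.

candidate F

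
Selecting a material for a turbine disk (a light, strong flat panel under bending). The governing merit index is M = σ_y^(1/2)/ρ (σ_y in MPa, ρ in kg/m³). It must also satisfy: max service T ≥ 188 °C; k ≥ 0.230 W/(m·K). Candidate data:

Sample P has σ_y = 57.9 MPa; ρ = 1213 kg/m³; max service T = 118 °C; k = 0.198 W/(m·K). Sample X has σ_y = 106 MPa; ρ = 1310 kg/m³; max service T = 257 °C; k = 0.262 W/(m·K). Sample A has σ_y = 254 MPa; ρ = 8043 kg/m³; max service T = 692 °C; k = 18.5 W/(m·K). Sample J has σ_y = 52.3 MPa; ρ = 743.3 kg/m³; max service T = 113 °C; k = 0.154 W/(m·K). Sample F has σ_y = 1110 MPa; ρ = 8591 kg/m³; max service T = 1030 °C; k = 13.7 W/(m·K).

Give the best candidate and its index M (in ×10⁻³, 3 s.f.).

sample X, M = 7.86×10⁻³

Screen on constraints: max service T ≥ 188 °C; k ≥ 0.230 W/(m·K). Survivors: sample X, sample A, sample F.
Per-candidate index values:
  sample X: M = 7.86×10⁻³
  sample F: M = 3.88×10⁻³
  sample A: M = 1.98×10⁻³
The maximum is for sample X.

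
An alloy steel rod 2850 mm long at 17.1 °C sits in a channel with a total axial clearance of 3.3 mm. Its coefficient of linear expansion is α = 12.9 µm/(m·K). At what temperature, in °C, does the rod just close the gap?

α·L₀·ΔT = 3.3 mm ⇒ ΔT = 3.3 / (12.9×10⁻⁶ × 2850.0) = 89.76 K.
T = 17.1 + 89.76 = 106.9 °C.

107 °C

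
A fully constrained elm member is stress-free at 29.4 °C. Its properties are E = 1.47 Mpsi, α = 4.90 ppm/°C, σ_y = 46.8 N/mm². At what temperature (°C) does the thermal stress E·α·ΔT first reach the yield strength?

972 °C

E = 1.47 Mpsi = 10.14 GPa.
σ_y = 46.8 N/mm² = 46.80 MPa.
E·α·ΔT = 46.80 MPa ⇒ ΔT = 46.80 / (10.14×10³ × 4.90×10⁻⁶) = 942.4 K.
T = 29.4 + 942.4 = 971.8 °C.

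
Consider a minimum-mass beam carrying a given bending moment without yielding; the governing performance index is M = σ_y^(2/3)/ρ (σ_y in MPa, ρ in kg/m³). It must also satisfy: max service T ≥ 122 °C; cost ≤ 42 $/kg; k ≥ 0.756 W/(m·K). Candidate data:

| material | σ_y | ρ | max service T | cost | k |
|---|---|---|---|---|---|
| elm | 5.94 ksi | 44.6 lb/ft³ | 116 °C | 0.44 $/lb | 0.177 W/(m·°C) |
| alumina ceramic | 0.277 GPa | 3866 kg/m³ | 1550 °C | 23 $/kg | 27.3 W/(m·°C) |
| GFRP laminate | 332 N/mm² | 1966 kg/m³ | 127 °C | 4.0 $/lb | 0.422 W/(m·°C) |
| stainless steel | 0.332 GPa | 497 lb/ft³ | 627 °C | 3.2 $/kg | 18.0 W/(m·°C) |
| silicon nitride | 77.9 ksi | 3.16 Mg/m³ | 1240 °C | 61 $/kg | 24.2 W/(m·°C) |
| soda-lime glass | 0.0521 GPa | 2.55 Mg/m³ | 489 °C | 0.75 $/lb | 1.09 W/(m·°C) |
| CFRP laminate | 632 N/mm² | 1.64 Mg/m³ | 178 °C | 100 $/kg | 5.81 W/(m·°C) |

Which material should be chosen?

Screen on constraints: max service T ≥ 122 °C; cost ≤ 42 $/kg; k ≥ 0.756 W/(m·K). Survivors: alumina ceramic, stainless steel, soda-lime glass.
Putting every candidate on a common basis:
  alumina ceramic: σ_y = 277.0 MPa, ρ = 3866 kg/m³
  stainless steel: σ_y = 332.0 MPa, ρ = 7961 kg/m³
  soda-lime glass: σ_y = 52.10 MPa, ρ = 2550 kg/m³
  alumina ceramic: M = 11.0×10⁻³
  stainless steel: M = 6.02×10⁻³
  soda-lime glass: M = 5.47×10⁻³
Highest index: alumina ceramic.

alumina ceramic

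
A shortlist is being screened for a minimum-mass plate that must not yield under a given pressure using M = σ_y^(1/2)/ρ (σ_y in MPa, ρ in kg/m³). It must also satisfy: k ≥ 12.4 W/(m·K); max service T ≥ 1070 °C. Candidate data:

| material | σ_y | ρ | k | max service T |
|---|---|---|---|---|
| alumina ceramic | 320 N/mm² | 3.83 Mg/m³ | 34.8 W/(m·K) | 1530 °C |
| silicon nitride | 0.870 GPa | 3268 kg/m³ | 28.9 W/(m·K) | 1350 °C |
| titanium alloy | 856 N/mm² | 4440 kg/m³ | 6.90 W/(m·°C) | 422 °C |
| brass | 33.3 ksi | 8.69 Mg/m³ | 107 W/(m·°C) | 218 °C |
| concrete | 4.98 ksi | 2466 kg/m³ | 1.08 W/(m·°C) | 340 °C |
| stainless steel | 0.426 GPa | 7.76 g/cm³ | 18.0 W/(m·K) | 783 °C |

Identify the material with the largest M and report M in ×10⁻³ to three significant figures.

Screen on constraints: k ≥ 12.4 W/(m·K); max service T ≥ 1070 °C. Survivors: alumina ceramic, silicon nitride.
Putting every candidate on a common basis:
  alumina ceramic: σ_y = 320.0 MPa, ρ = 3830 kg/m³
  silicon nitride: σ_y = 870.0 MPa, ρ = 3268 kg/m³
  silicon nitride: M = 9.03×10⁻³
  alumina ceramic: M = 4.67×10⁻³
The maximum is for silicon nitride.

silicon nitride, M = 9.03×10⁻³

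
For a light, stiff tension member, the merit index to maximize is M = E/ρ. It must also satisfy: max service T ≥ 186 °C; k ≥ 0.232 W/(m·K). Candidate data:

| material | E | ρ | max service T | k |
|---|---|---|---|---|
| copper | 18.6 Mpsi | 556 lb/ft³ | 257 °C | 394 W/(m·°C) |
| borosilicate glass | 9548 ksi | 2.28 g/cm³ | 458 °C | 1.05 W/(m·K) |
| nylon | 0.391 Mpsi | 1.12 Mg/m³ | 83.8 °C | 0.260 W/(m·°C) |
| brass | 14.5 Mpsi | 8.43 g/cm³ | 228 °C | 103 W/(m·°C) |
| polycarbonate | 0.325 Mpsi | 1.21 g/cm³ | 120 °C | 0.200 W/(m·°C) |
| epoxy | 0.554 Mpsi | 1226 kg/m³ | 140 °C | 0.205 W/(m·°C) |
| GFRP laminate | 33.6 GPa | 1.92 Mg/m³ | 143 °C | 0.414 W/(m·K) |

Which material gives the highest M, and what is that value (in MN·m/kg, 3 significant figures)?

Screen on constraints: max service T ≥ 186 °C; k ≥ 0.232 W/(m·K). Survivors: copper, borosilicate glass, brass.
In SI units:
  copper: E = 128.2 GPa, ρ = 8906 kg/m³
  borosilicate glass: E = 65.83 GPa, ρ = 2280 kg/m³
  brass: E = 99.97 GPa, ρ = 8430 kg/m³
  borosilicate glass: M = 28.9 MN·m/kg
  copper: M = 14.4 MN·m/kg
  brass: M = 11.9 MN·m/kg
Borosilicate glass ranks first.

borosilicate glass, M = 28.9 MN·m/kg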